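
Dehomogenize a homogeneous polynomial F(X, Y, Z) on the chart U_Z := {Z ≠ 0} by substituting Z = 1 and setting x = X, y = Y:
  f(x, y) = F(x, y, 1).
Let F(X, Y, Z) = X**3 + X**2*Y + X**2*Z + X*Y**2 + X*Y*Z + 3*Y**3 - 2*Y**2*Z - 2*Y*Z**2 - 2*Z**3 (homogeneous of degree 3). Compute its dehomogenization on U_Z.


f(x, y) = x**3 + x**2*y + x**2 + x*y**2 + x*y + 3*y**3 - 2*y**2 - 2*y - 2

On U_Z we set Z = 1. Each monomial c·X^i·Y^j·Z^k in F becomes c·x^i·y^j·1^k = c·x^i·y^j.
Substituting Z = 1: F(X, Y, 1) = x**3 + x**2*y + x**2 + x*y**2 + x*y + 3*y**3 - 2*y**2 - 2*y - 2.
Note: deg(f) ≤ deg(F) = 3; strict inequality happens when F is divisible by Z (lost terms).


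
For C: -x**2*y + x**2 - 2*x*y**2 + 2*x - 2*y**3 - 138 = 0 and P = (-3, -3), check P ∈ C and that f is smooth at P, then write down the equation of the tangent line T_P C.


Tangent line at P: -40*x - 99*y - 417 = 0.

Step 1: f(-3, -3) = 0, so P lies on C.
Step 2: partial derivatives
  f_x(x, y) = -2*x*y + 2*x - 2*y**2 + 2, f_y(x, y) = -x**2 - 4*x*y - 6*y**2.
  f_x(P) = -40, f_y(P) = -99 (gradient nonzero, so P is smooth).
Step 3: tangent line at P: -40·(x − -3) + -99·(y − -3) = 0.
Expanding: -40*x - 99*y - 417 = 0.


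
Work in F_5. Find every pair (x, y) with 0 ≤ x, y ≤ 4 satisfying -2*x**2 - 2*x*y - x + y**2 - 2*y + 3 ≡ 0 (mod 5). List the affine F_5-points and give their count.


Affine F_5-points: {(1, 0), (1, 4), (2, 2), (2, 4), (3, 1), (3, 2)}; count = 6.

For each of the 25 pairs (x, y) ∈ F_5², evaluate f(x, y) mod 5. Record the zeros.
  x = 0: [0↦3, 1↦2, 2↦3, 3↦1, 4↦1]  zeros at y ∈ ∅
  x = 1: [0↦0, 1↦2, 2↦1, 3↦2, 4↦0]  zeros at y ∈ {0, 4}
  x = 2: [0↦3, 1↦3, 2↦0, 3↦4, 4↦0]  zeros at y ∈ {2, 4}
  x = 3: [0↦2, 1↦0, 2↦0, 3↦2, 4↦1]  zeros at y ∈ {1, 2}
  x = 4: [0↦2, 1↦3, 2↦1, 3↦1, 4↦3]  zeros at y ∈ ∅
Collecting zeros: affine points = {(1, 0), (1, 4), (2, 2), (2, 4), (3, 1), (3, 2)}.
Total count |C(F_5)_aff| = 6.


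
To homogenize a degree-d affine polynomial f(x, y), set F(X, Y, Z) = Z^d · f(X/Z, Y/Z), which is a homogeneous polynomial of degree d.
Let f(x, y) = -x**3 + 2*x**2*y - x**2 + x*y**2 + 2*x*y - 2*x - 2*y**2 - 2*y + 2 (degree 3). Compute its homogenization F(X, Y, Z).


F(X, Y, Z) = -X**3 + 2*X**2*Y - X**2*Z + X*Y**2 + 2*X*Y*Z - 2*X*Z**2 - 2*Y**2*Z - 2*Y*Z**2 + 2*Z**3

deg(f) = 3.
Substitute x = X/Z, y = Y/Z into f, then multiply by Z^3.
  monomial -1·x^3·y^0 ↦ -1·X^3·Y^0·Z^0.
  monomial 2·x^2·y^1 ↦ 2·X^2·Y^1·Z^0.
  monomial -1·x^2·y^0 ↦ -1·X^2·Y^0·Z^1.
  monomial 1·x^1·y^2 ↦ 1·X^1·Y^2·Z^0.
  monomial 2·x^1·y^1 ↦ 2·X^1·Y^1·Z^1.
  monomial -2·x^1·y^0 ↦ -2·X^1·Y^0·Z^2.
  monomial -2·x^0·y^2 ↦ -2·X^0·Y^2·Z^1.
  monomial -2·x^0·y^1 ↦ -2·X^0·Y^1·Z^2.
  monomial 2·x^0·y^0 ↦ 2·X^0·Y^0·Z^3.
Collecting: F(X, Y, Z) = -X**3 + 2*X**2*Y - X**2*Z + X*Y**2 + 2*X*Y*Z - 2*X*Z**2 - 2*Y**2*Z - 2*Y*Z**2 + 2*Z**3.


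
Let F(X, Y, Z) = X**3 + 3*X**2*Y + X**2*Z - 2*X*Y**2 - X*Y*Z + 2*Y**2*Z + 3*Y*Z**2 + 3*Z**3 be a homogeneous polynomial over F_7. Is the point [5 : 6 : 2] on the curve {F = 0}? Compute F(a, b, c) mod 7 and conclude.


F(5,6,2) ≡ 4 (mod 7); P is NOT on the curve.

Evaluate F(5, 6, 2) term-by-term (mod 7).
  X**3 ↦ 1·125·1·1 = 125
  3*X**2*Y ↦ 3·25·6·1 = 450
  X**2*Z ↦ 1·25·1·2 = 50
  -2*X*Y**2 ↦ -2·5·36·1 = -360
  -X*Y*Z ↦ -1·5·6·2 = -60
  2*Y**2*Z ↦ 2·1·36·2 = 144
  3*Y*Z**2 ↦ 3·1·6·4 = 72
  3*Z**3 ↦ 3·1·1·8 = 24
Sum: F(5, 6, 2) = (125) + (450) + (50) + (-360) + (-60) + (144) + (72) + (24) = 445.
Reducing mod 7: 445 ≡ 4 (mod 7).
Since F(a, b, c) ≡ 4 ≠ 0 (mod 7), P does NOT lie on the curve.


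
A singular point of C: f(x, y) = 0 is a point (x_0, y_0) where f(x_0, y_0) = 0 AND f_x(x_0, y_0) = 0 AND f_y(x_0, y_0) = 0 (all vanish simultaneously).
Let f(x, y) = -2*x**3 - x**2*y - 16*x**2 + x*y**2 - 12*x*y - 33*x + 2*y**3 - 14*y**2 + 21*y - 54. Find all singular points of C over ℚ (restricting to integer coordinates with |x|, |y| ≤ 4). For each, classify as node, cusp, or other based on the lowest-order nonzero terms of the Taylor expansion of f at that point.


Singular points: {(-3, 3)}; classification: node.

Compute partial derivatives:
  f_x = -6*x**2 - 2*x*y - 32*x + y**2 - 12*y - 33.
  f_y = -x**2 + 2*x*y - 12*x + 6*y**2 - 28*y + 21.
Scan x_0 ∈ {−4, ..., 4}. For each x_0, f_y(x_0, y) is a polynomial in y; find its integer roots y ∈ {−4, ..., 4}, then test f_x and f at those candidates.
  x = -4: f_y(-4, y) = 6*y**2 - 36*y + 53; no integer root y with |y| ≤ 4.
  x = -3: f_y(-3, y) = 6*y**2 - 34*y + 48; vanishes at y ∈ {3}. (-3, 3): f_x = 0, f = 0 — SINGULAR.
  x = -2: f_y(-2, y) = 6*y**2 - 32*y + 41; no integer root y with |y| ≤ 4.
  x = -1: f_y(-1, y) = 6*y**2 - 30*y + 32; no integer root y with |y| ≤ 4.
  x = 0: f_y(0, y) = 6*y**2 - 28*y + 21; no integer root y with |y| ≤ 4.
  x = 1: f_y(1, y) = 6*y**2 - 26*y + 8; vanishes at y ∈ {4}. (1, 4): f_x = -111 ≠ 0.
  x = 2: f_y(2, y) = 6*y**2 - 24*y - 7; no integer root y with |y| ≤ 4.
  x = 3: f_y(3, y) = 6*y**2 - 22*y - 24; no integer root y with |y| ≤ 4.
  x = 4: f_y(4, y) = 6*y**2 - 20*y - 43; no integer root y with |y| ≤ 4.
Only singular point on the grid: (-3, 3).
Classify: substitute x = -3 + u, y = 3 + v and expand: f = -2*u**3 - u**2*v - u**2 + u*v**2 + 2*v**3 + v**2.
No constant or linear terms (consistent with a singular point). Quadratic part: -u**2 + v**2. Cubic part: -2*u**3 - u**2*v + u*v**2 + 2*v**3.
The quadratic part v**2 - u**2 = (v − u)(v + u) splits into two distinct linear factors, so there are two distinct tangent lines y − 3 = ±(x − -3) — this is a node (ordinary double point).
Classification: node.


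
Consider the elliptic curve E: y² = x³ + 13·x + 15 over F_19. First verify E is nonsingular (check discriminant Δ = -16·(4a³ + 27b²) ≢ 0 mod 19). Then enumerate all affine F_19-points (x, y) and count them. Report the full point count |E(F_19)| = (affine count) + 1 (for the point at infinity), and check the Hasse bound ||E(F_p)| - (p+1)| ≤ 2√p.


Affine points = {(2, 7), (2, 12), (3, 9), (3, 10), (4, 6), (4, 13), (6, 9), (6, 10), (8, 2), (8, 17), (9, 5), (9, 14), (10, 9), (10, 10), (11, 8), (11, 11), (13, 5), (13, 14), (16, 5), (16, 14), (17, 0), (18, 1), (18, 18)}; affine count = 23; |E(F_19)| = 24.

Discriminant check: Δ ∝ 4a³ + 27b² = 4·13³ + 27·15² = 4·2197 + 27·225 ≡ 5 (mod 19). Nonzero ⇒ E is nonsingular.
For each x ∈ F_19, compute rhs = x³ + 13·x + 15 mod 19, then count y ∈ F_19 with y² ≡ rhs.
  x = 0: rhs = 15, matching y values: none (0 points).
  x = 1: rhs = 10, matching y values: none (0 points).
  x = 2: rhs = 11, matching y values: 7, 12 (2 points).
  x = 3: rhs = 5, matching y values: 9, 10 (2 points).
  x = 4: rhs = 17, matching y values: 6, 13 (2 points).
  x = 5: rhs = 15, matching y values: none (0 points).
  x = 6: rhs = 5, matching y values: 9, 10 (2 points).
  x = 7: rhs = 12, matching y values: none (0 points).
  x = 8: rhs = 4, matching y values: 2, 17 (2 points).
  x = 9: rhs = 6, matching y values: 5, 14 (2 points).
  x = 10: rhs = 5, matching y values: 9, 10 (2 points).
  x = 11: rhs = 7, matching y values: 8, 11 (2 points).
  x = 12: rhs = 18, matching y values: none (0 points).
  x = 13: rhs = 6, matching y values: 5, 14 (2 points).
  x = 14: rhs = 15, matching y values: none (0 points).
  x = 15: rhs = 13, matching y values: none (0 points).
  x = 16: rhs = 6, matching y values: 5, 14 (2 points).
  x = 17: rhs = 0, matching y values: 0 (1 points).
  x = 18: rhs = 1, matching y values: 1, 18 (2 points).
Total affine count: 23.
Full point count |E(F_19)| = 23 + 1 = 24.
Hasse bound: |24 − (19+1)| = |4| = 4 ≤ 2√19 ≈ 8.7178 ✓.


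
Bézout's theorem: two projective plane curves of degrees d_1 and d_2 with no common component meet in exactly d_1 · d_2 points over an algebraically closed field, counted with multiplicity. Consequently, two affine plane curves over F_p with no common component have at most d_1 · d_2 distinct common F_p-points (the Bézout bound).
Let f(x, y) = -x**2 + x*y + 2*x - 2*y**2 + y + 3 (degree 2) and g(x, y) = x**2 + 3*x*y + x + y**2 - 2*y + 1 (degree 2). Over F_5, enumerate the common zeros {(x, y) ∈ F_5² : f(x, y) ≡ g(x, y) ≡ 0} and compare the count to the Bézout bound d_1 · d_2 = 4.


Common zeros: ∅; count = 0; Bézout bound = 4.

deg(f) = 2, deg(g) = 2, so Bézout bound = 4.
Scan x ∈ F_5. For each x, list the y ∈ F_5 with f(x, y) ≡ 0 and those with g(x, y) ≡ 0 (mod 5); the common zeros in that column are the intersection.
  x = 0: f ≡ 0 at y ∈ {4}; g ≡ 0 at y ∈ {1}; common: ∅.
  x = 1: f ≡ 0 at y ∈ {2, 4}; g ≡ 0 at y ∈ {1, 3}; common: ∅.
  x = 2: f ≡ 0 at y ∈ ∅; g ≡ 0 at y ∈ ∅; common: ∅.
  x = 3: f ≡ 0 at y ∈ {0, 2}; g ≡ 0 at y ∈ ∅; common: ∅.
  x = 4: f ≡ 0 at y ∈ {0}; g ≡ 0 at y ∈ {2, 3}; common: ∅.
Collecting: common zeros = ∅, so the count is 0.
Comparison with the Bézout bound: 0 ≤ 4 = deg(f)·deg(g), as expected for curves with no common component (the affine F_5-count falls short of the bound because intersections may lie at infinity, over extension fields, or carry multiplicity).


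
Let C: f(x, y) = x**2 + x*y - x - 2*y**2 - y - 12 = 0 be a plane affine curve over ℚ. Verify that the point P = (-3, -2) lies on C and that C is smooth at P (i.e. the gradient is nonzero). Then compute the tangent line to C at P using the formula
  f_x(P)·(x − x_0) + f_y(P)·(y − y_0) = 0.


Tangent line at P: -9*x + 4*y - 19 = 0.

Step 1: f(-3, -2) = 0, so P lies on C.
Step 2: partial derivatives
  f_x(x, y) = 2*x + y - 1, f_y(x, y) = x - 4*y - 1.
  f_x(P) = -9, f_y(P) = 4 (gradient nonzero, so P is smooth).
Step 3: tangent line at P: -9·(x − -3) + 4·(y − -2) = 0.
Expanding: -9*x + 4*y - 19 = 0.


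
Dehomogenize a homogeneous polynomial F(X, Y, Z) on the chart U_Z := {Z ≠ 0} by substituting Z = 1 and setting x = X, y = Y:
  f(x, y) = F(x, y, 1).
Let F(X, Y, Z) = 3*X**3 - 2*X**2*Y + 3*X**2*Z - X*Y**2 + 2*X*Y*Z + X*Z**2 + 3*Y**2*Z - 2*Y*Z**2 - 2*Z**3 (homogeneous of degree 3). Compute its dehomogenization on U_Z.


f(x, y) = 3*x**3 - 2*x**2*y + 3*x**2 - x*y**2 + 2*x*y + x + 3*y**2 - 2*y - 2

On U_Z we set Z = 1. Each monomial c·X^i·Y^j·Z^k in F becomes c·x^i·y^j·1^k = c·x^i·y^j.
Substituting Z = 1: F(X, Y, 1) = 3*x**3 - 2*x**2*y + 3*x**2 - x*y**2 + 2*x*y + x + 3*y**2 - 2*y - 2.
Note: deg(f) ≤ deg(F) = 3; strict inequality happens when F is divisible by Z (lost terms).


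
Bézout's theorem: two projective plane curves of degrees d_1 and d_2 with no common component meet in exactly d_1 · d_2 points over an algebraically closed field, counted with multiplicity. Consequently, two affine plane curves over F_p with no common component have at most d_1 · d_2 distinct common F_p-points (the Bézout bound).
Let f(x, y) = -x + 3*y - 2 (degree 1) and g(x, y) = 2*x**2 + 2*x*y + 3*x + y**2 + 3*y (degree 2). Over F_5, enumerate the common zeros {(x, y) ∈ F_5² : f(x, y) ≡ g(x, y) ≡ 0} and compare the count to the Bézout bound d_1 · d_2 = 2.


Common zeros: {(4, 2)}; count = 1; Bézout bound = 2.

deg(f) = 1, deg(g) = 2, so Bézout bound = 2.
Scan x ∈ F_5. For each x, list the y ∈ F_5 with f(x, y) ≡ 0 and those with g(x, y) ≡ 0 (mod 5); the common zeros in that column are the intersection.
  x = 0: f ≡ 0 at y ∈ {4}; g ≡ 0 at y ∈ {0, 2}; common: ∅.
  x = 1: f ≡ 0 at y ∈ {1}; g ≡ 0 at y ∈ {0}; common: ∅.
  x = 2: f ≡ 0 at y ∈ {3}; g ≡ 0 at y ∈ ∅; common: ∅.
  x = 3: f ≡ 0 at y ∈ {0}; g ≡ 0 at y ∈ ∅; common: ∅.
  x = 4: f ≡ 0 at y ∈ {2}; g ≡ 0 at y ∈ {2}; common: {2}.
Collecting: common zeros = {(4, 2)}, so the count is 1.
Comparison with the Bézout bound: 1 ≤ 2 = deg(f)·deg(g), as expected for curves with no common component (the affine F_5-count falls short of the bound because intersections may lie at infinity, over extension fields, or carry multiplicity).


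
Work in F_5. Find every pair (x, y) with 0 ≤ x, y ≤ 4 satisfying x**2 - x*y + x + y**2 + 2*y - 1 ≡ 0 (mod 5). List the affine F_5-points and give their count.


Affine F_5-points: {(2, 0)}; count = 1.

For each of the 25 pairs (x, y) ∈ F_5², evaluate f(x, y) mod 5. Record the zeros.
  x = 0: [0↦4, 1↦2, 2↦2, 3↦4, 4↦3]  zeros at y ∈ ∅
  x = 1: [0↦1, 1↦3, 2↦2, 3↦3, 4↦1]  zeros at y ∈ ∅
  x = 2: [0↦0, 1↦1, 2↦4, 3↦4, 4↦1]  zeros at y ∈ {0}
  x = 3: [0↦1, 1↦1, 2↦3, 3↦2, 4↦3]  zeros at y ∈ ∅
  x = 4: [0↦4, 1↦3, 2↦4, 3↦2, 4↦2]  zeros at y ∈ ∅
Collecting zeros: affine points = {(2, 0)}.
Total count |C(F_5)_aff| = 1.


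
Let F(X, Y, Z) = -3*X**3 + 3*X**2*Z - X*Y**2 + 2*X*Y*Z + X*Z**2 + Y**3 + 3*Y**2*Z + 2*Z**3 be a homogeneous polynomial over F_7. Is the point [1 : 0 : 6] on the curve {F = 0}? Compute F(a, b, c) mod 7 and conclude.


F(1,0,6) ≡ 0 (mod 7); P is on the curve.

Evaluate F(1, 0, 6) term-by-term (mod 7).
  -3*X**3 ↦ -3·1·1·1 = -3
  3*X**2*Z ↦ 3·1·1·6 = 18
  -X*Y**2 ↦ -1·1·0·1 = 0
  2*X*Y*Z ↦ 2·1·0·6 = 0
  X*Z**2 ↦ 1·1·1·36 = 36
  Y**3 ↦ 1·1·0·1 = 0
  3*Y**2*Z ↦ 3·1·0·6 = 0
  2*Z**3 ↦ 2·1·1·216 = 432
Sum: F(1, 0, 6) = (-3) + (18) + (0) + (0) + (36) + (0) + (0) + (432) = 483.
Reducing mod 7: 483 ≡ 0 (mod 7).
Since F(a, b, c) ≡ 0 (mod 7), P lies on the curve.


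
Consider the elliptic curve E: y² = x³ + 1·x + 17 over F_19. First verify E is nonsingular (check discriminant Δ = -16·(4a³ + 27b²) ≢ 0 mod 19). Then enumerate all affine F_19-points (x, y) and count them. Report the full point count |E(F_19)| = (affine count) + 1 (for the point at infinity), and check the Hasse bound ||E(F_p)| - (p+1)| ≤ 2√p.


Affine points = {(0, 6), (0, 13), (1, 0), (3, 3), (3, 16), (4, 3), (4, 16), (6, 7), (6, 12), (7, 5), (7, 14), (8, 9), (8, 10), (10, 1), (10, 18), (12, 3), (12, 16), (13, 2), (13, 17), (14, 1), (14, 18), (15, 5), (15, 14), (16, 5), (16, 14), (17, 8), (17, 11)}; affine count = 27; |E(F_19)| = 28.

Discriminant check: Δ ∝ 4a³ + 27b² = 4·1³ + 27·17² = 4·1 + 27·289 ≡ 17 (mod 19). Nonzero ⇒ E is nonsingular.
For each x ∈ F_19, compute rhs = x³ + 1·x + 17 mod 19, then count y ∈ F_19 with y² ≡ rhs.
  x = 0: rhs = 17, matching y values: 6, 13 (2 points).
  x = 1: rhs = 0, matching y values: 0 (1 points).
  x = 2: rhs = 8, matching y values: none (0 points).
  x = 3: rhs = 9, matching y values: 3, 16 (2 points).
  x = 4: rhs = 9, matching y values: 3, 16 (2 points).
  x = 5: rhs = 14, matching y values: none (0 points).
  x = 6: rhs = 11, matching y values: 7, 12 (2 points).
  x = 7: rhs = 6, matching y values: 5, 14 (2 points).
  x = 8: rhs = 5, matching y values: 9, 10 (2 points).
  x = 9: rhs = 14, matching y values: none (0 points).
  x = 10: rhs = 1, matching y values: 1, 18 (2 points).
  x = 11: rhs = 10, matching y values: none (0 points).
  x = 12: rhs = 9, matching y values: 3, 16 (2 points).
  x = 13: rhs = 4, matching y values: 2, 17 (2 points).
  x = 14: rhs = 1, matching y values: 1, 18 (2 points).
  x = 15: rhs = 6, matching y values: 5, 14 (2 points).
  x = 16: rhs = 6, matching y values: 5, 14 (2 points).
  x = 17: rhs = 7, matching y values: 8, 11 (2 points).
  x = 18: rhs = 15, matching y values: none (0 points).
Total affine count: 27.
Full point count |E(F_19)| = 27 + 1 = 28.
Hasse bound: |28 − (19+1)| = |8| = 8 ≤ 2√19 ≈ 8.7178 ✓.


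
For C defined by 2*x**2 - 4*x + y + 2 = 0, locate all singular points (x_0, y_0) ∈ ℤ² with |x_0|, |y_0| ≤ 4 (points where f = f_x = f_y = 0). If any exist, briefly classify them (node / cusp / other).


No singular points in the scanned grid; C is smooth there.

Compute partial derivatives:
  f_x = 4*x - 4.
  f_y = 1.
f_y = 1 is a nonzero constant, so f_y never vanishes: no point (x, y) can satisfy f = f_x = f_y = 0. In particular no (x, y) ∈ {−4, ..., 4}² is singular; the curve is smooth.


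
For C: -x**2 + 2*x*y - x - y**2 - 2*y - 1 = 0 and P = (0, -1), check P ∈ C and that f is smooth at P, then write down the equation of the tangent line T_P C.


Tangent line at P: -3*x = 0.

Step 1: f(0, -1) = 0, so P lies on C.
Step 2: partial derivatives
  f_x(x, y) = -2*x + 2*y - 1, f_y(x, y) = 2*x - 2*y - 2.
  f_x(P) = -3, f_y(P) = 0 (gradient nonzero, so P is smooth).
Step 3: tangent line at P: -3·(x − 0) + 0·(y − -1) = 0.
Expanding: -3*x = 0.


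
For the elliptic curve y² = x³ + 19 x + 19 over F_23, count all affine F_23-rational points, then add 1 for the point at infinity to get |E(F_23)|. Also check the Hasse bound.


Affine points = {(1, 4), (1, 19), (5, 3), (5, 20), (6, 2), (6, 21), (7, 9), (7, 14), (8, 4), (8, 19), (10, 6), (10, 17), (11, 8), (11, 15), (13, 5), (13, 18), (14, 4), (14, 19), (16, 7), (16, 16), (18, 11), (18, 12), (20, 2), (20, 21)}; affine count = 24; |E(F_23)| = 25.

Discriminant check: Δ ∝ 4a³ + 27b² = 4·19³ + 27·19² = 4·6859 + 27·361 ≡ 15 (mod 23). Nonzero ⇒ E is nonsingular.
For each x ∈ F_23, compute rhs = x³ + 19·x + 19 mod 23, then count y ∈ F_23 with y² ≡ rhs.
  x = 0: rhs = 19, matching y values: none (0 points).
  x = 1: rhs = 16, matching y values: 4, 19 (2 points).
  x = 2: rhs = 19, matching y values: none (0 points).
  x = 3: rhs = 11, matching y values: none (0 points).
  x = 4: rhs = 21, matching y values: none (0 points).
  x = 5: rhs = 9, matching y values: 3, 20 (2 points).
  x = 6: rhs = 4, matching y values: 2, 21 (2 points).
  x = 7: rhs = 12, matching y values: 9, 14 (2 points).
  x = 8: rhs = 16, matching y values: 4, 19 (2 points).
  x = 9: rhs = 22, matching y values: none (0 points).
  x = 10: rhs = 13, matching y values: 6, 17 (2 points).
  x = 11: rhs = 18, matching y values: 8, 15 (2 points).
  x = 12: rhs = 20, matching y values: none (0 points).
  x = 13: rhs = 2, matching y values: 5, 18 (2 points).
  x = 14: rhs = 16, matching y values: 4, 19 (2 points).
  x = 15: rhs = 22, matching y values: none (0 points).
  x = 16: rhs = 3, matching y values: 7, 16 (2 points).
  x = 17: rhs = 11, matching y values: none (0 points).
  x = 18: rhs = 6, matching y values: 11, 12 (2 points).
  x = 19: rhs = 17, matching y values: none (0 points).
  x = 20: rhs = 4, matching y values: 2, 21 (2 points).
  x = 21: rhs = 19, matching y values: none (0 points).
  x = 22: rhs = 22, matching y values: none (0 points).
Total affine count: 24.
Full point count |E(F_23)| = 24 + 1 = 25.
Hasse bound: |25 − (23+1)| = |1| = 1 ≤ 2√23 ≈ 9.5917 ✓.


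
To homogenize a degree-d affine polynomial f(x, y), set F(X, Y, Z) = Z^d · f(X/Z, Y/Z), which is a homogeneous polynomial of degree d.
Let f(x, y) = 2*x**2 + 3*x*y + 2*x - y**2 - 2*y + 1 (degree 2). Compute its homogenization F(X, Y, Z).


F(X, Y, Z) = 2*X**2 + 3*X*Y + 2*X*Z - Y**2 - 2*Y*Z + Z**2

deg(f) = 2.
Substitute x = X/Z, y = Y/Z into f, then multiply by Z^2.
  monomial 2·x^2·y^0 ↦ 2·X^2·Y^0·Z^0.
  monomial 3·x^1·y^1 ↦ 3·X^1·Y^1·Z^0.
  monomial 2·x^1·y^0 ↦ 2·X^1·Y^0·Z^1.
  monomial -1·x^0·y^2 ↦ -1·X^0·Y^2·Z^0.
  monomial -2·x^0·y^1 ↦ -2·X^0·Y^1·Z^1.
  monomial 1·x^0·y^0 ↦ 1·X^0·Y^0·Z^2.
Collecting: F(X, Y, Z) = 2*X**2 + 3*X*Y + 2*X*Z - Y**2 - 2*Y*Z + Z**2.


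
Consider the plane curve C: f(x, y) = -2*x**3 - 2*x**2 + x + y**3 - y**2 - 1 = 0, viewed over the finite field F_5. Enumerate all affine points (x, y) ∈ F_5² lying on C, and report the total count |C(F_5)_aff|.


Affine F_5-points: {(1, 2), (2, 3), (2, 4), (3, 0), (3, 1)}; count = 5.

For each of the 25 pairs (x, y) ∈ F_5², evaluate f(x, y) mod 5. Record the zeros.
  x = 0: [0↦4, 1↦4, 2↦3, 3↦2, 4↦2]  zeros at y ∈ ∅
  x = 1: [0↦1, 1↦1, 2↦0, 3↦4, 4↦4]  zeros at y ∈ {2}
  x = 2: [0↦2, 1↦2, 2↦1, 3↦0, 4↦0]  zeros at y ∈ {3, 4}
  x = 3: [0↦0, 1↦0, 2↦4, 3↦3, 4↦3]  zeros at y ∈ {0, 1}
  x = 4: [0↦3, 1↦3, 2↦2, 3↦1, 4↦1]  zeros at y ∈ ∅
Collecting zeros: affine points = {(1, 2), (2, 3), (2, 4), (3, 0), (3, 1)}.
Total count |C(F_5)_aff| = 5.


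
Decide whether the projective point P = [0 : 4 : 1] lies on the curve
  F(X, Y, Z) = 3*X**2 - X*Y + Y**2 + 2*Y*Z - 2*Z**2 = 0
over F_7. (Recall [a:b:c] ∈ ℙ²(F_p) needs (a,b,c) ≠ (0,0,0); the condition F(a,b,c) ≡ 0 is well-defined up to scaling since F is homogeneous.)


F(0,4,1) ≡ 1 (mod 7); P is NOT on the curve.

Evaluate F(0, 4, 1) term-by-term (mod 7).
  3*X**2 ↦ 3·0·1·1 = 0
  -X*Y ↦ -1·0·4·1 = 0
  Y**2 ↦ 1·1·16·1 = 16
  2*Y*Z ↦ 2·1·4·1 = 8
  -2*Z**2 ↦ -2·1·1·1 = -2
Sum: F(0, 4, 1) = (0) + (0) + (16) + (8) + (-2) = 22.
Reducing mod 7: 22 ≡ 1 (mod 7).
Since F(a, b, c) ≡ 1 ≠ 0 (mod 7), P does NOT lie on the curve.


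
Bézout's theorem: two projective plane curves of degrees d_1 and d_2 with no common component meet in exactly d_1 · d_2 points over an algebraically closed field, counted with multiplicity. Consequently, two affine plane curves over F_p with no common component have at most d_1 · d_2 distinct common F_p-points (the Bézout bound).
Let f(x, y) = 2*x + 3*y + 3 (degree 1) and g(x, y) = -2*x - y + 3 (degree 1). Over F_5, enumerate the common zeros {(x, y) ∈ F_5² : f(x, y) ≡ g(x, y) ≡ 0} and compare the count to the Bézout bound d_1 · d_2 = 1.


Common zeros: {(3, 2)}; count = 1; Bézout bound = 1.

deg(f) = 1, deg(g) = 1, so Bézout bound = 1.
Scan x ∈ F_5. For each x, list the y ∈ F_5 with f(x, y) ≡ 0 and those with g(x, y) ≡ 0 (mod 5); the common zeros in that column are the intersection.
  x = 0: f ≡ 0 at y ∈ {4}; g ≡ 0 at y ∈ {3}; common: ∅.
  x = 1: f ≡ 0 at y ∈ {0}; g ≡ 0 at y ∈ {1}; common: ∅.
  x = 2: f ≡ 0 at y ∈ {1}; g ≡ 0 at y ∈ {4}; common: ∅.
  x = 3: f ≡ 0 at y ∈ {2}; g ≡ 0 at y ∈ {2}; common: {2}.
  x = 4: f ≡ 0 at y ∈ {3}; g ≡ 0 at y ∈ {0}; common: ∅.
Collecting: common zeros = {(3, 2)}, so the count is 1.
Comparison with the Bézout bound: 1 ≤ 1 = deg(f)·deg(g), as expected for curves with no common component (the bound is attained).


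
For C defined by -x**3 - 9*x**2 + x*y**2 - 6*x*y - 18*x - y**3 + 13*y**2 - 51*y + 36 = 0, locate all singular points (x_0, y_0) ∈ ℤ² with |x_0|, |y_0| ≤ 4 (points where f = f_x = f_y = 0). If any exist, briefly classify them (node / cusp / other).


Singular points: {(-3, 3)}; classification: cusp.

Compute partial derivatives:
  f_x = -3*x**2 - 18*x + y**2 - 6*y - 18.
  f_y = 2*x*y - 6*x - 3*y**2 + 26*y - 51.
Scan x_0 ∈ {−4, ..., 4}. For each x_0, f_y(x_0, y) is a polynomial in y; find its integer roots y ∈ {−4, ..., 4}, then test f_x and f at those candidates.
  x = -4: f_y(-4, y) = -3*y**2 + 18*y - 27; vanishes at y ∈ {3}. (-4, 3): f_x = -3 ≠ 0.
  x = -3: f_y(-3, y) = -3*y**2 + 20*y - 33; vanishes at y ∈ {3}. (-3, 3): f_x = 0, f = 0 — SINGULAR.
  x = -2: f_y(-2, y) = -3*y**2 + 22*y - 39; vanishes at y ∈ {3}. (-2, 3): f_x = -3 ≠ 0.
  x = -1: f_y(-1, y) = -3*y**2 + 24*y - 45; vanishes at y ∈ {3}. (-1, 3): f_x = -12 ≠ 0.
  x = 0: f_y(0, y) = -3*y**2 + 26*y - 51; vanishes at y ∈ {3}. (0, 3): f_x = -27 ≠ 0.
  x = 1: f_y(1, y) = -3*y**2 + 28*y - 57; vanishes at y ∈ {3}. (1, 3): f_x = -48 ≠ 0.
  x = 2: f_y(2, y) = -3*y**2 + 30*y - 63; vanishes at y ∈ {3}. (2, 3): f_x = -75 ≠ 0.
  x = 3: f_y(3, y) = -3*y**2 + 32*y - 69; vanishes at y ∈ {3}. (3, 3): f_x = -108 ≠ 0.
  x = 4: f_y(4, y) = -3*y**2 + 34*y - 75; vanishes at y ∈ {3}. (4, 3): f_x = -147 ≠ 0.
Only singular point on the grid: (-3, 3).
Classify: substitute x = -3 + u, y = 3 + v and expand: f = -u**3 + u*v**2 - v**3 + v**2.
No constant or linear terms (consistent with a singular point). Quadratic part: v**2. Cubic part: -u**3 + u*v**2 - v**3.
The quadratic part v**2 is a perfect square, so there is a single (double) tangent line v = 0, i.e. y = 3. Restricting the cubic part to that line (v = 0) leaves -u**3 ≠ 0, so f is not divisible by v and the branch is v² ≈ u**3 to lowest order — this is a cusp.
Classification: cusp.


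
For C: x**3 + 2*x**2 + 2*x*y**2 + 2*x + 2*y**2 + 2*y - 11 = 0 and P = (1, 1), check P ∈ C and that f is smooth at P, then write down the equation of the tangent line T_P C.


Tangent line at P: 11*x + 10*y - 21 = 0.

Step 1: f(1, 1) = 0, so P lies on C.
Step 2: partial derivatives
  f_x(x, y) = 3*x**2 + 4*x + 2*y**2 + 2, f_y(x, y) = 4*x*y + 4*y + 2.
  f_x(P) = 11, f_y(P) = 10 (gradient nonzero, so P is smooth).
Step 3: tangent line at P: 11·(x − 1) + 10·(y − 1) = 0.
Expanding: 11*x + 10*y - 21 = 0.


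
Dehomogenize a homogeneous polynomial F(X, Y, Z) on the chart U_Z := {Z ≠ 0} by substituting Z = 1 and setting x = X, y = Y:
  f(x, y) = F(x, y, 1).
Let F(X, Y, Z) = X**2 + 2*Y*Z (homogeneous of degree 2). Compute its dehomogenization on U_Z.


f(x, y) = x**2 + 2*y

On U_Z we set Z = 1. Each monomial c·X^i·Y^j·Z^k in F becomes c·x^i·y^j·1^k = c·x^i·y^j.
Substituting Z = 1: F(X, Y, 1) = x**2 + 2*y.
Note: deg(f) ≤ deg(F) = 2; strict inequality happens when F is divisible by Z (lost terms).


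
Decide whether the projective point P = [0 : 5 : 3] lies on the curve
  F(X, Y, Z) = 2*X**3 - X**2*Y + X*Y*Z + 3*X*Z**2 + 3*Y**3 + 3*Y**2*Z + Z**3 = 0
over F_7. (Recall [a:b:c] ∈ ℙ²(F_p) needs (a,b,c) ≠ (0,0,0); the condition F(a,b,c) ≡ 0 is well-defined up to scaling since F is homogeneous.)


F(0,5,3) ≡ 4 (mod 7); P is NOT on the curve.

Evaluate F(0, 5, 3) term-by-term (mod 7).
  2*X**3 ↦ 2·0·1·1 = 0
  -X**2*Y ↦ -1·0·5·1 = 0
  X*Y*Z ↦ 1·0·5·3 = 0
  3*X*Z**2 ↦ 3·0·1·9 = 0
  3*Y**3 ↦ 3·1·125·1 = 375
  3*Y**2*Z ↦ 3·1·25·3 = 225
  Z**3 ↦ 1·1·1·27 = 27
Sum: F(0, 5, 3) = (0) + (0) + (0) + (0) + (375) + (225) + (27) = 627.
Reducing mod 7: 627 ≡ 4 (mod 7).
Since F(a, b, c) ≡ 4 ≠ 0 (mod 7), P does NOT lie on the curve.


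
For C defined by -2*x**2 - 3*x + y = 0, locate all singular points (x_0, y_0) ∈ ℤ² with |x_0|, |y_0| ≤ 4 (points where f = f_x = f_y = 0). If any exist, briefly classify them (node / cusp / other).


No singular points in the scanned grid; C is smooth there.

Compute partial derivatives:
  f_x = -4*x - 3.
  f_y = 1.
f_y = 1 is a nonzero constant, so f_y never vanishes: no point (x, y) can satisfy f = f_x = f_y = 0. In particular no (x, y) ∈ {−4, ..., 4}² is singular; the curve is smooth.


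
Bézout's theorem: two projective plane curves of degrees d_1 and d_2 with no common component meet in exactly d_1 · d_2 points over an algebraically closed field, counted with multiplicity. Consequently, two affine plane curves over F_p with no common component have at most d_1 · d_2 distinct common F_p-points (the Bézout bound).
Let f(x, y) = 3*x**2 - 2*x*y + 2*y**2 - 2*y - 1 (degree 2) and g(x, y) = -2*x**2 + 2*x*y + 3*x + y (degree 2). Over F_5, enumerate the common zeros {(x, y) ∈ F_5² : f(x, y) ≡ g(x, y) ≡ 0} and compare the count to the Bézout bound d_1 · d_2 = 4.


Common zeros: ∅; count = 0; Bézout bound = 4.

deg(f) = 2, deg(g) = 2, so Bézout bound = 4.
Scan x ∈ F_5. For each x, list the y ∈ F_5 with f(x, y) ≡ 0 and those with g(x, y) ≡ 0 (mod 5); the common zeros in that column are the intersection.
  x = 0: f ≡ 0 at y ∈ ∅; g ≡ 0 at y ∈ {0}; common: ∅.
  x = 1: f ≡ 0 at y ∈ {1}; g ≡ 0 at y ∈ {3}; common: ∅.
  x = 2: f ≡ 0 at y ∈ ∅; g ≡ 0 at y ∈ ∅; common: ∅.
  x = 3: f ≡ 0 at y ∈ {1, 3}; g ≡ 0 at y ∈ {2}; common: ∅.
  x = 4: f ≡ 0 at y ∈ {2, 3}; g ≡ 0 at y ∈ {0}; common: ∅.
Collecting: common zeros = ∅, so the count is 0.
Comparison with the Bézout bound: 0 ≤ 4 = deg(f)·deg(g), as expected for curves with no common component (the affine F_5-count falls short of the bound because intersections may lie at infinity, over extension fields, or carry multiplicity).


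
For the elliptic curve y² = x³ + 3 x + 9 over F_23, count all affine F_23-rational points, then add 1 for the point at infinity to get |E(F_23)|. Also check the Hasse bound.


Affine points = {(0, 3), (0, 20), (1, 6), (1, 17), (2, 0), (4, 4), (4, 19), (6, 6), (6, 17), (8, 4), (8, 19), (9, 11), (9, 12), (10, 2), (10, 21), (11, 4), (11, 19), (12, 5), (12, 18), (14, 9), (14, 14), (15, 5), (15, 18), (16, 6), (16, 17), (19, 5), (19, 18), (21, 8), (21, 15)}; affine count = 29; |E(F_23)| = 30.

Discriminant check: Δ ∝ 4a³ + 27b² = 4·3³ + 27·9² = 4·27 + 27·81 ≡ 18 (mod 23). Nonzero ⇒ E is nonsingular.
For each x ∈ F_23, compute rhs = x³ + 3·x + 9 mod 23, then count y ∈ F_23 with y² ≡ rhs.
  x = 0: rhs = 9, matching y values: 3, 20 (2 points).
  x = 1: rhs = 13, matching y values: 6, 17 (2 points).
  x = 2: rhs = 0, matching y values: 0 (1 points).
  x = 3: rhs = 22, matching y values: none (0 points).
  x = 4: rhs = 16, matching y values: 4, 19 (2 points).
  x = 5: rhs = 11, matching y values: none (0 points).
  x = 6: rhs = 13, matching y values: 6, 17 (2 points).
  x = 7: rhs = 5, matching y values: none (0 points).
  x = 8: rhs = 16, matching y values: 4, 19 (2 points).
  x = 9: rhs = 6, matching y values: 11, 12 (2 points).
  x = 10: rhs = 4, matching y values: 2, 21 (2 points).
  x = 11: rhs = 16, matching y values: 4, 19 (2 points).
  x = 12: rhs = 2, matching y values: 5, 18 (2 points).
  x = 13: rhs = 14, matching y values: none (0 points).
  x = 14: rhs = 12, matching y values: 9, 14 (2 points).
  x = 15: rhs = 2, matching y values: 5, 18 (2 points).
  x = 16: rhs = 13, matching y values: 6, 17 (2 points).
  x = 17: rhs = 5, matching y values: none (0 points).
  x = 18: rhs = 7, matching y values: none (0 points).
  x = 19: rhs = 2, matching y values: 5, 18 (2 points).
  x = 20: rhs = 19, matching y values: none (0 points).
  x = 21: rhs = 18, matching y values: 8, 15 (2 points).
  x = 22: rhs = 5, matching y values: none (0 points).
Total affine count: 29.
Full point count |E(F_23)| = 29 + 1 = 30.
Hasse bound: |30 − (23+1)| = |6| = 6 ≤ 2√23 ≈ 9.5917 ✓.


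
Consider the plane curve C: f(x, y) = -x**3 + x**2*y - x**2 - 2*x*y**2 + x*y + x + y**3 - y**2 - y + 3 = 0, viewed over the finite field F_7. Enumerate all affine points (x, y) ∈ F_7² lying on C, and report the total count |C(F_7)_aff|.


Affine F_7-points: {(0, 5), (1, 2), (2, 0), (3, 2), (3, 6), (4, 2), (4, 3), (4, 4), (5, 5), (6, 3), (6, 5)}; count = 11.

For each of the 49 pairs (x, y) ∈ F_7², evaluate f(x, y) mod 7. Record the zeros.
  x = 0: [0↦3, 1↦2, 2↦5, 3↦4, 4↦5, 5↦0, 6↦2]  zeros at y ∈ {5}
  x = 1: [0↦2, 1↦1, 2↦0, 3↦5, 4↦1, 5↦1, 6↦4]  zeros at y ∈ {2}
  x = 2: [0↦0, 1↦1, 2↦5, 3↦4, 4↦4, 5↦4, 6↦3]  zeros at y ∈ {0}
  x = 3: [0↦5, 1↦3, 2↦0, 3↦2, 4↦1, 5↦3, 6↦0]  zeros at y ∈ {2, 6}
  x = 4: [0↦4, 1↦1, 2↦0, 3↦0, 4↦0, 5↦6, 6↦3]  zeros at y ∈ {2, 3, 4}
  x = 5: [0↦5, 1↦3, 2↦6, 3↦6, 4↦2, 5↦0, 6↦6]  zeros at y ∈ {5}
  x = 6: [0↦2, 1↦3, 2↦5, 3↦0, 4↦1, 5↦0, 6↦3]  zeros at y ∈ {3, 5}
Collecting zeros: affine points = {(0, 5), (1, 2), (2, 0), (3, 2), (3, 6), (4, 2), (4, 3), (4, 4), (5, 5), (6, 3), (6, 5)}.
Total count |C(F_7)_aff| = 11.


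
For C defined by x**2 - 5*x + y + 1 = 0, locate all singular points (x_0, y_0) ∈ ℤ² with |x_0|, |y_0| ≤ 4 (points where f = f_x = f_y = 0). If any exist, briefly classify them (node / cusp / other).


No singular points in the scanned grid; C is smooth there.

Compute partial derivatives:
  f_x = 2*x - 5.
  f_y = 1.
f_y = 1 is a nonzero constant, so f_y never vanishes: no point (x, y) can satisfy f = f_x = f_y = 0. In particular no (x, y) ∈ {−4, ..., 4}² is singular; the curve is smooth.


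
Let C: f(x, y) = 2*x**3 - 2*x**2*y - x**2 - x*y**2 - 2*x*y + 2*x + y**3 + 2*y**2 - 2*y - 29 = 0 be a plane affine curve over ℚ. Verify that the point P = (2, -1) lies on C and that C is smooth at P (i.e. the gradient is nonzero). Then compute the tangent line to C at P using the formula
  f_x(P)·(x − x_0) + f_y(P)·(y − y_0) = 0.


Tangent line at P: 31*x - 11*y - 73 = 0.

Step 1: f(2, -1) = 0, so P lies on C.
Step 2: partial derivatives
  f_x(x, y) = 6*x**2 - 4*x*y - 2*x - y**2 - 2*y + 2, f_y(x, y) = -2*x**2 - 2*x*y - 2*x + 3*y**2 + 4*y - 2.
  f_x(P) = 31, f_y(P) = -11 (gradient nonzero, so P is smooth).
Step 3: tangent line at P: 31·(x − 2) + -11·(y − -1) = 0.
Expanding: 31*x - 11*y - 73 = 0.


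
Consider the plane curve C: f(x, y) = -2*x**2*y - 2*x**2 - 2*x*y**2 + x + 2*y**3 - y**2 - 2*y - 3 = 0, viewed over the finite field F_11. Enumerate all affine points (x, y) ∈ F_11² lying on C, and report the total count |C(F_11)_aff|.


Affine F_11-points: {(1, 3), (2, 1), (2, 2), (2, 5), (3, 9), (4, 5), (6, 1), (6, 2), (6, 9), (7, 10)}; count = 10.

For each of the 121 pairs (x, y) ∈ F_11², evaluate f(x, y) mod 11. Record the zeros.
  x = 0: [0↦8, 1↦7, 2↦5, 3↦3, 4↦2, 5↦3, 6↦7, 7↦4, 8↦6, 9↦3, 10↦7]  zeros at y ∈ ∅
  x = 1: [0↦7, 1↦2, 2↦3, 3↦0, 4↦5, 5↦8, 6↦10, 7↦1, 8↦4, 9↦9, 10↦6]  zeros at y ∈ {3}
  x = 2: [0↦2, 1↦0, 2↦0, 3↦3, 4↦10, 5↦0, 6↦7, 7↦10, 8↦10, 9↦8, 10↦5]  zeros at y ∈ {1, 2, 5}
  x = 3: [0↦4, 1↦1, 2↦7, 3↦1, 4↦6, 5↦1, 6↦9, 7↦9, 8↦2, 9↦0, 10↦4]  zeros at y ∈ {9}
  x = 4: [0↦2, 1↦5, 2↦2, 3↦5, 4↦4, 5↦0, 6↦5, 7↦9, 8↦2, 9↦7, 10↦3]  zeros at y ∈ {5}
  x = 5: [0↦7, 1↦1, 2↦7, 3↦4, 4↦4, 5↦8, 6↦6, 7↦10, 8↦10, 9↦7, 10↦2]  zeros at y ∈ ∅
  x = 6: [0↦8, 1↦0, 2↦0, 3↦9, 4↦6, 5↦3, 6↦1, 7↦1, 8↦4, 9↦0, 10↦1]  zeros at y ∈ {1, 2, 9}
  x = 7: [0↦5, 1↦2, 2↦3, 3↦9, 4↦10, 5↦7, 6↦1, 7↦4, 8↦6, 9↦8, 10↦0]  zeros at y ∈ {10}
  x = 8: [0↦9, 1↦7, 2↦5, 3↦4, 4↦5, 5↦9, 6↦6, 7↦8, 8↦5, 9↦9, 10↦10]  zeros at y ∈ ∅
  x = 9: [0↦9, 1↦4, 2↦6, 3↦5, 4↦2, 5↦9, 6↦5, 7↦2, 8↦1, 9↦3, 10↦9]  zeros at y ∈ ∅
  x = 10: [0↦5, 1↦4, 2↦6, 3↦1, 4↦1, 5↦7, 6↦9, 7↦8, 8↦5, 9↦1, 10↦8]  zeros at y ∈ ∅
Collecting zeros: affine points = {(1, 3), (2, 1), (2, 2), (2, 5), (3, 9), (4, 5), (6, 1), (6, 2), (6, 9), (7, 10)}.
Total count |C(F_11)_aff| = 10.


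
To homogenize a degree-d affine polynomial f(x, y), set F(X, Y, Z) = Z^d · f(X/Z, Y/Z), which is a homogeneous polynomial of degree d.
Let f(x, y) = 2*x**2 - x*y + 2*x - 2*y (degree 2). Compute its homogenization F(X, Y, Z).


F(X, Y, Z) = 2*X**2 - X*Y + 2*X*Z - 2*Y*Z

deg(f) = 2.
Substitute x = X/Z, y = Y/Z into f, then multiply by Z^2.
  monomial 2·x^2·y^0 ↦ 2·X^2·Y^0·Z^0.
  monomial -1·x^1·y^1 ↦ -1·X^1·Y^1·Z^0.
  monomial 2·x^1·y^0 ↦ 2·X^1·Y^0·Z^1.
  monomial -2·x^0·y^1 ↦ -2·X^0·Y^1·Z^1.
Collecting: F(X, Y, Z) = 2*X**2 - X*Y + 2*X*Z - 2*Y*Z.


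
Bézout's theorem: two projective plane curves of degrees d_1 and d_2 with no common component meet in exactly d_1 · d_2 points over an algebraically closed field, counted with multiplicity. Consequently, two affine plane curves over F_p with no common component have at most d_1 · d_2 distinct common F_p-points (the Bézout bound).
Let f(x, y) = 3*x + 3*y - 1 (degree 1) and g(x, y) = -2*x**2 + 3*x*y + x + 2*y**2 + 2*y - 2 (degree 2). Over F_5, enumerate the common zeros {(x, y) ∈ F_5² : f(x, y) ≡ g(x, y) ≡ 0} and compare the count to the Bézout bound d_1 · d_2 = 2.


Common zeros: {(0, 2), (4, 3)}; count = 2; Bézout bound = 2.

deg(f) = 1, deg(g) = 2, so Bézout bound = 2.
Scan x ∈ F_5. For each x, list the y ∈ F_5 with f(x, y) ≡ 0 and those with g(x, y) ≡ 0 (mod 5); the common zeros in that column are the intersection.
  x = 0: f ≡ 0 at y ∈ {2}; g ≡ 0 at y ∈ {2}; common: {2}.
  x = 1: f ≡ 0 at y ∈ {1}; g ≡ 0 at y ∈ {2, 3}; common: ∅.
  x = 2: f ≡ 0 at y ∈ {0}; g ≡ 0 at y ∈ ∅; common: ∅.
  x = 3: f ≡ 0 at y ∈ {4}; g ≡ 0 at y ∈ ∅; common: ∅.
  x = 4: f ≡ 0 at y ∈ {3}; g ≡ 0 at y ∈ {0, 3}; common: {3}.
Collecting: common zeros = {(0, 2), (4, 3)}, so the count is 2.
Comparison with the Bézout bound: 2 ≤ 2 = deg(f)·deg(g), as expected for curves with no common component (the bound is attained).


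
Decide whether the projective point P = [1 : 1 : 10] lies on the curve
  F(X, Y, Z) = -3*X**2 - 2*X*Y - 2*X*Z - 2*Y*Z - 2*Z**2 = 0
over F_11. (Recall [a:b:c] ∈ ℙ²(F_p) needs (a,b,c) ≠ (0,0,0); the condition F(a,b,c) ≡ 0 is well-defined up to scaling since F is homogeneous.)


F(1,1,10) ≡ 8 (mod 11); P is NOT on the curve.

Evaluate F(1, 1, 10) term-by-term (mod 11).
  -3*X**2 ↦ -3·1·1·1 = -3
  -2*X*Y ↦ -2·1·1·1 = -2
  -2*X*Z ↦ -2·1·1·10 = -20
  -2*Y*Z ↦ -2·1·1·10 = -20
  -2*Z**2 ↦ -2·1·1·100 = -200
Sum: F(1, 1, 10) = (-3) + (-2) + (-20) + (-20) + (-200) = -245.
Reducing mod 11: -245 ≡ 8 (mod 11).
Since F(a, b, c) ≡ 8 ≠ 0 (mod 11), P does NOT lie on the curve.


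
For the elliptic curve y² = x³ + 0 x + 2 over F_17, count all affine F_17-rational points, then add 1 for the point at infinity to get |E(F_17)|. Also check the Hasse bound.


Affine points = {(0, 6), (0, 11), (4, 7), (4, 10), (5, 5), (5, 12), (8, 2), (8, 15), (9, 0), (10, 4), (10, 13), (12, 8), (12, 9), (14, 3), (14, 14), (16, 1), (16, 16)}; affine count = 17; |E(F_17)| = 18.

Discriminant check: Δ ∝ 4a³ + 27b² = 4·0³ + 27·2² = 4·0 + 27·4 ≡ 6 (mod 17). Nonzero ⇒ E is nonsingular.
For each x ∈ F_17, compute rhs = x³ + 0·x + 2 mod 17, then count y ∈ F_17 with y² ≡ rhs.
  x = 0: rhs = 2, matching y values: 6, 11 (2 points).
  x = 1: rhs = 3, matching y values: none (0 points).
  x = 2: rhs = 10, matching y values: none (0 points).
  x = 3: rhs = 12, matching y values: none (0 points).
  x = 4: rhs = 15, matching y values: 7, 10 (2 points).
  x = 5: rhs = 8, matching y values: 5, 12 (2 points).
  x = 6: rhs = 14, matching y values: none (0 points).
  x = 7: rhs = 5, matching y values: none (0 points).
  x = 8: rhs = 4, matching y values: 2, 15 (2 points).
  x = 9: rhs = 0, matching y values: 0 (1 points).
  x = 10: rhs = 16, matching y values: 4, 13 (2 points).
  x = 11: rhs = 7, matching y values: none (0 points).
  x = 12: rhs = 13, matching y values: 8, 9 (2 points).
  x = 13: rhs = 6, matching y values: none (0 points).
  x = 14: rhs = 9, matching y values: 3, 14 (2 points).
  x = 15: rhs = 11, matching y values: none (0 points).
  x = 16: rhs = 1, matching y values: 1, 16 (2 points).
Total affine count: 17.
Full point count |E(F_17)| = 17 + 1 = 18.
Hasse bound: |18 − (17+1)| = |0| = 0 ≤ 2√17 ≈ 8.2462 ✓.


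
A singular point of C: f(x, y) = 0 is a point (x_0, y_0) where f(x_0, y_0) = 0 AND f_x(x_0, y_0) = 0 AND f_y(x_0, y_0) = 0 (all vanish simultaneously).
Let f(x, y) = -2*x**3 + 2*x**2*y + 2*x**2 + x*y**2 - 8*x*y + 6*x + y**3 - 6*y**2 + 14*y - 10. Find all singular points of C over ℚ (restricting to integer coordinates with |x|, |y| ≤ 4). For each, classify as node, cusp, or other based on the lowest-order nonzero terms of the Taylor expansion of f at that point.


Singular points: {(1, 2)}; classification: cusp.

Compute partial derivatives:
  f_x = -6*x**2 + 4*x*y + 4*x + y**2 - 8*y + 6.
  f_y = 2*x**2 + 2*x*y - 8*x + 3*y**2 - 12*y + 14.
Scan x_0 ∈ {−4, ..., 4}. For each x_0, f_y(x_0, y) is a polynomial in y; find its integer roots y ∈ {−4, ..., 4}, then test f_x and f at those candidates.
  x = -4: f_y(-4, y) = 3*y**2 - 20*y + 78; no integer root y with |y| ≤ 4.
  x = -3: f_y(-3, y) = 3*y**2 - 18*y + 56; no integer root y with |y| ≤ 4.
  x = -2: f_y(-2, y) = 3*y**2 - 16*y + 38; no integer root y with |y| ≤ 4.
  x = -1: f_y(-1, y) = 3*y**2 - 14*y + 24; no integer root y with |y| ≤ 4.
  x = 0: f_y(0, y) = 3*y**2 - 12*y + 14; no integer root y with |y| ≤ 4.
  x = 1: f_y(1, y) = 3*y**2 - 10*y + 8; vanishes at y ∈ {2}. (1, 2): f_x = 0, f = 0 — SINGULAR.
  x = 2: f_y(2, y) = 3*y**2 - 8*y + 6; no integer root y with |y| ≤ 4.
  x = 3: f_y(3, y) = 3*y**2 - 6*y + 8; no integer root y with |y| ≤ 4.
  x = 4: f_y(4, y) = 3*y**2 - 4*y + 14; no integer root y with |y| ≤ 4.
Only singular point on the grid: (1, 2).
Classify: substitute x = 1 + u, y = 2 + v and expand: f = -2*u**3 + 2*u**2*v + u*v**2 + v**3 + v**2.
No constant or linear terms (consistent with a singular point). Quadratic part: v**2. Cubic part: -2*u**3 + 2*u**2*v + u*v**2 + v**3.
The quadratic part v**2 is a perfect square, so there is a single (double) tangent line v = 0, i.e. y = 2. Restricting the cubic part to that line (v = 0) leaves -2*u**3 ≠ 0, so f is not divisible by v and the branch is v² ≈ 2*u**3 to lowest order — this is a cusp.
Classification: cusp.
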